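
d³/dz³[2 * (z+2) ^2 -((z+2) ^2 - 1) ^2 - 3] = -24*z - 48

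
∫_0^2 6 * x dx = 12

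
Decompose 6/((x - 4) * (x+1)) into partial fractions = -6/(5*(x + 1)) + 6/(5*(x - 4))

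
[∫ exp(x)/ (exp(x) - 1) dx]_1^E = -log(-3 + 3*E) + log(-3 + 3*exp(E))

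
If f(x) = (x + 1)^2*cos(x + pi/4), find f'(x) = -x^2*sin(x + pi/4) - 2*x*sin(x + pi/4) + 2*x*cos(x + pi/4) - sin(x + pi/4) + 2*cos(x + pi/4)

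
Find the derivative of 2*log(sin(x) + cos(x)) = 2/tan(x + pi/4)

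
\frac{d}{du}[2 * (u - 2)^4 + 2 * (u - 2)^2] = 8*u^3 - 48*u^2 + 100*u - 72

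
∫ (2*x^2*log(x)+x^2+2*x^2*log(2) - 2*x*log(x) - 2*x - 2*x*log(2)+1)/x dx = (x - 1)^2*log(2*x) + C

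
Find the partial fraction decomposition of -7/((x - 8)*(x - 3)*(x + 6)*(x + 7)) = 7/(150*(x + 7)) - 1/(18*(x + 6)) + 7/(450*(x - 3)) - 1/(150*(x - 8))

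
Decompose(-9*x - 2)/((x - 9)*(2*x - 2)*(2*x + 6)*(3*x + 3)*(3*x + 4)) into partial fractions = -27/(434*(3*x + 4)) + 5/(1152*(x + 3)) + 7/(480*(x + 1)) + 11/(5376*(x - 1)) - 83/(357120*(x - 9))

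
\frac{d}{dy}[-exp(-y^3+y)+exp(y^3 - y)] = 3*y^2*exp(-y^3 + y) + 3*y^2*exp(y^3 - y) - exp(-y^3 + y) - exp(y^3 - y)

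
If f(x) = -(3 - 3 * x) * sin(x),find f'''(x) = -3*x*cos(x) - 9*sin(x) + 3*cos(x)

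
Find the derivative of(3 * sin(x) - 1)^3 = 9*(3*sin(x) - 1)^2*cos(x)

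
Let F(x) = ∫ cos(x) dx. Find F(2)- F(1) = -sin(1) + sin(2)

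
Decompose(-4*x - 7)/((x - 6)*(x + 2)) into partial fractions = -1/(8*(x + 2)) - 31/(8*(x - 6))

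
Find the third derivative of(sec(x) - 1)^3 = 3*(-1 + 8/cos(x) - 3/cos(x)^2 - 24/cos(x)^3 + 20/cos(x)^4)*sin(x)/cos(x)^2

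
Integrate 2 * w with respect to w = w^2 + C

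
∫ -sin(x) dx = cos(x) + C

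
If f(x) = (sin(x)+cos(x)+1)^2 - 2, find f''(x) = -4*sin(2*x) - 2*sqrt(2)*sin(x + pi/4)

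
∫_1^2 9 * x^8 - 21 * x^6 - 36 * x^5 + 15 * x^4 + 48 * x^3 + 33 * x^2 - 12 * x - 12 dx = 72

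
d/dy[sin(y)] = cos(y)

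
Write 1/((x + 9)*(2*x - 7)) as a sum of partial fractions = 2/(25*(2*x - 7)) - 1/(25*(x + 9))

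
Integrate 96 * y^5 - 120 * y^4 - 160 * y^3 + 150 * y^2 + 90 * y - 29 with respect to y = 16*y^6 - 24*y^5 - 40*y^4 + 50*y^3 + 45*y^2 - 29*y + C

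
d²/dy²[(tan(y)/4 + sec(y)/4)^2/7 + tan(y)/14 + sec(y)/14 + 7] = (23*sin(y) + 16*sin(2*y) - sin(3*y) + 20*cos(y) + 6*cos(2*y)*tan(y)^2 - 2*cos(2*y) - 4*cos(3*y) + 6*tan(y)^2 + 10)/(56*(cos(2*y) + 1)^2)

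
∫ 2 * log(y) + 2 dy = 2*y*log(y) + C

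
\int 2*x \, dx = x^2 + C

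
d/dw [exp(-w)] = -exp(-w)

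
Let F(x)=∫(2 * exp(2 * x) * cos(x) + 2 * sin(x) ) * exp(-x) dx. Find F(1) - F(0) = (E - exp(-1))*(cos(1) + sin(1))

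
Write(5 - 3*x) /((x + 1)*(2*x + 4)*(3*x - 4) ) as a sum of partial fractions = 9/(140*(3*x - 4)) + 11/(20*(x + 2)) - 4/(7*(x + 1))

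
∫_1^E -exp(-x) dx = -exp(-1) + exp(-E)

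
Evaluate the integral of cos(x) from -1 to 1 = 2*sin(1)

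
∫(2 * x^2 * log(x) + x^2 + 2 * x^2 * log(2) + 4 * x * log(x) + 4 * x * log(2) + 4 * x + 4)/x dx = (x + 2)^2*log(2*x) + C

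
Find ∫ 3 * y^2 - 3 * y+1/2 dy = y^3 - 3*y^2/2 + y/2 + C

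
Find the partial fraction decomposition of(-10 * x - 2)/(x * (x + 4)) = -19/(2*(x + 4)) - 1/(2*x)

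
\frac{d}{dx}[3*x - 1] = 3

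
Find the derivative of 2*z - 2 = 2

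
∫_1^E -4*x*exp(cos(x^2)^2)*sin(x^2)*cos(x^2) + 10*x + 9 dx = -14 - exp(cos(1)^2) + exp(cos(exp(2))^2) + 9*E + 5*exp(2)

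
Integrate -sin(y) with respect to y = cos(y) + C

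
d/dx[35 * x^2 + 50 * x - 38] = 70*x + 50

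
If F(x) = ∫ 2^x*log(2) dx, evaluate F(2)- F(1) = 2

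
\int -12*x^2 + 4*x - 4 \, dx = -4*x^3 + 2*x^2 - 4*x + C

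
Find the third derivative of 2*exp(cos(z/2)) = (sin(z/2) + 6*sin(z) + sin(3*z/2))*exp(cos(z/2))/16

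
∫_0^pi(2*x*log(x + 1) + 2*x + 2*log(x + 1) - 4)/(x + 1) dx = (-4 + 2*pi)*log(1 + pi)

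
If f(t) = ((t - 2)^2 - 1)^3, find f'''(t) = 120*t^3 - 720*t^2 + 1368*t - 816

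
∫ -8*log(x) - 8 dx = -8*x*log(x) + C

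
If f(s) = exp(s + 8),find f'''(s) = exp(s + 8)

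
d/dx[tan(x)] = cos(x)^(-2)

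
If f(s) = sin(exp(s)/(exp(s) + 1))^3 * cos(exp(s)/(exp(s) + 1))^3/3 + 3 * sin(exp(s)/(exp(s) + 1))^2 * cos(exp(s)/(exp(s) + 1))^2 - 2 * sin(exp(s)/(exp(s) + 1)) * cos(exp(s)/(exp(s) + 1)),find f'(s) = (-(1 - cos(2*exp(s)/(exp(s) + 1)))^2*cos(2*exp(s)/(exp(s) + 1)) + 6*sin(4*exp(s)/(exp(s) + 1)) - 6*cos(2*exp(s)/(exp(s) + 1)) - cos(4*exp(s)/(exp(s) + 1)) - 1)*exp(s)/(4*(exp(2*s) + 2*exp(s) + 1))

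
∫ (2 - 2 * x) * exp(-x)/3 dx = 2*x*exp(-x)/3 + C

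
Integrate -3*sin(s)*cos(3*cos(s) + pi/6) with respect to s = sin(3*cos(s) + pi/6) + C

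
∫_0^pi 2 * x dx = pi^2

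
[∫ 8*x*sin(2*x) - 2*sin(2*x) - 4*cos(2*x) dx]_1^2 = 3*cos(2) - 7*cos(4)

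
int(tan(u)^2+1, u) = tan(u) + C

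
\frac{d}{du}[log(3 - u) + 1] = 1/(u - 3)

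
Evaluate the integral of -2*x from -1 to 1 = 0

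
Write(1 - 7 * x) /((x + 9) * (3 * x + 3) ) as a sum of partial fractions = -8/(3*(x + 9)) + 1/(3*(x + 1))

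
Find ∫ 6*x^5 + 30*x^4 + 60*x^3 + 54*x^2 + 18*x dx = x^6 + 6*x^5 + 15*x^4 + 18*x^3 + 9*x^2 + C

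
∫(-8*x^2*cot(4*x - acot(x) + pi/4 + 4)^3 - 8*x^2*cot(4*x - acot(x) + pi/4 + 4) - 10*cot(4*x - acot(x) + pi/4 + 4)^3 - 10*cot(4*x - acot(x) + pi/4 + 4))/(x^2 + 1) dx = cot(4*x - acot(x) + pi/4 + 4)^2 + C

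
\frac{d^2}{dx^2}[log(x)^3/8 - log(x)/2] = (-3*log(x)^2 + 6*log(x) + 4)/(8*x^2)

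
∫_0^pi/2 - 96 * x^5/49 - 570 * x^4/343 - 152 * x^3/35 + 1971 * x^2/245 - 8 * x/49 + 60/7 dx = -pi*(pi/7 + pi^2/2 + 5)*(-6/7 + pi/35 + pi^2/56 + pi^3/98)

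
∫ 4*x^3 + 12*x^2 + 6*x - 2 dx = x^4 + 4*x^3 + 3*x^2 - 2*x + C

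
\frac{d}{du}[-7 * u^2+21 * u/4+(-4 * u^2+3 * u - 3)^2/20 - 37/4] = 16*u^3/5 - 18*u^2/5 - 107*u/10 + 87/20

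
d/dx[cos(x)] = -sin(x)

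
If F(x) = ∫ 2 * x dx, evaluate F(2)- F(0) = 4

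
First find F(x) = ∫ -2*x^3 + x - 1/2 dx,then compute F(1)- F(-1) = -1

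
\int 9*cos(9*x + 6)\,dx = sin(9*x + 6) + C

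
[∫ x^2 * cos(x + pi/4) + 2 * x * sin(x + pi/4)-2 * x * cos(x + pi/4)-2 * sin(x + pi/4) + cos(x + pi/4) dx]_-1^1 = -4*cos(pi/4 + 1)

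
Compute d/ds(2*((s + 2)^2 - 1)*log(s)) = (4*s^2*log(s) + 2*s^2 + 8*s*log(s) + 8*s + 6)/s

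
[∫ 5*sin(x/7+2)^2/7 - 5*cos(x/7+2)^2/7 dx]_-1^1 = 5*sin(26/7)/2 - 5*sin(30/7)/2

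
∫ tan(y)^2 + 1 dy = tan(y) + C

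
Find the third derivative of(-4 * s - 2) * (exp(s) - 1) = -4*s*exp(s) - 14*exp(s)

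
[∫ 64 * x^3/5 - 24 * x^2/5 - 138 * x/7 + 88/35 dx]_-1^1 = 64/35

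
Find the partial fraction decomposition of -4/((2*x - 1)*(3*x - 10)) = -12/(17*(3*x - 10)) + 8/(17*(2*x - 1))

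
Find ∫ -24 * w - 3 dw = -12*w^2 - 3*w + C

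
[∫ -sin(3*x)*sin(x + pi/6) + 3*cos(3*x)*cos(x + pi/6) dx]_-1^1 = sqrt(3)*sin(3)*cos(1)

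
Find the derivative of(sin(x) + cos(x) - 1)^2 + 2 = 2*cos(2*x) - 2*sqrt(2)*cos(x + pi/4)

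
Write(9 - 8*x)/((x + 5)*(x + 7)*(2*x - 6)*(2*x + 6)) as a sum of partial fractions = -13/(64*(x + 7)) + 49/(128*(x + 5)) - 11/(64*(x + 3)) - 1/(128*(x - 3))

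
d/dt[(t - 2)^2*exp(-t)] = (-t^2 + 6*t - 8)*exp(-t)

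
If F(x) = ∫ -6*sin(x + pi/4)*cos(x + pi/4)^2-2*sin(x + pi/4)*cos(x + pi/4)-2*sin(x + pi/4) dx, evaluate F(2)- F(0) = -3*sqrt(2)/2 + 2*cos(pi/4 + 2) + 2*cos(pi/4 + 2)^3 - 1/2 + (1 - sin(4))/2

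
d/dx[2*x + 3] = 2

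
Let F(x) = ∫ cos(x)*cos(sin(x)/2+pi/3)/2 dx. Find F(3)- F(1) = -sin(sin(1)/2 + pi/3) + sin(sin(3)/2 + pi/3)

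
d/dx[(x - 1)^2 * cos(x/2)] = -x^2*sin(x/2)/2 + x*sin(x/2) + 2*x*cos(x/2) - sin(x/2)/2 - 2*cos(x/2)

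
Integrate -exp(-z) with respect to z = exp(-z) + C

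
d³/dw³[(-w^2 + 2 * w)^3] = -120*w^3 + 360*w^2 - 288*w + 48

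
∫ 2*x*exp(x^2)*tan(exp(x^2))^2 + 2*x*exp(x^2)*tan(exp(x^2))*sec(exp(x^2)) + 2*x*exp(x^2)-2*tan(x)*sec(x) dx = tan(exp(x^2)) - 2*sec(x) + sec(exp(x^2)) + C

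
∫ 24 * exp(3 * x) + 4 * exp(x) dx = (8*exp(2*x) + 4)*exp(x) + C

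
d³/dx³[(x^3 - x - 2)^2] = 120*x^3 - 48*x - 24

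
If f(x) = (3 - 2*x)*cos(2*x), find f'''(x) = -16*x*sin(2*x) + 24*sin(2*x) + 24*cos(2*x)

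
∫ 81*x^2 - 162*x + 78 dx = 27*x^3 - 81*x^2 + 78*x + C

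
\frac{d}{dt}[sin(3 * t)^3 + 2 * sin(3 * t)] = 33*cos(3*t)/4 - 9*cos(9*t)/4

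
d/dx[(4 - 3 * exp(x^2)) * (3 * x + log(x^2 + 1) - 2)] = (-18*x^4*exp(x^2) - 6*x^3*exp(x^2)*log(x^2 + 1) + 12*x^3*exp(x^2) - 27*x^2*exp(x^2) + 12*x^2 - 6*x*exp(x^2)*log(x^2 + 1) + 6*x*exp(x^2) + 8*x - 9*exp(x^2) + 12)/(x^2 + 1)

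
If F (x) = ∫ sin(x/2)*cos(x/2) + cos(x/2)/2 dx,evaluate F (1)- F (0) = sin(1/2)^2 + sin(1/2)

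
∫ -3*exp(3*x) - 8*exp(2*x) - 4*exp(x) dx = -(exp(x) + 1)^3 - (exp(x) + 1)^2 + exp(x) + C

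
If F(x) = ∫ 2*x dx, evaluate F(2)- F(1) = 3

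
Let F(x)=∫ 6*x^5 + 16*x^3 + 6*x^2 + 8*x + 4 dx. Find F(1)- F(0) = 15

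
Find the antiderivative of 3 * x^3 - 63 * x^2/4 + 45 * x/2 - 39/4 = 3*x^4/4 - 21*x^3/4 + 45*x^2/4 - 39*x/4 + C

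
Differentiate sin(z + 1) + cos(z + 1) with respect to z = -sin(z + 1) + cos(z + 1)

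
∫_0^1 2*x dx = 1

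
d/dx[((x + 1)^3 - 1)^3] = 9*x^8 + 72*x^7 + 252*x^6 + 486*x^5 + 540*x^4 + 324*x^3 + 81*x^2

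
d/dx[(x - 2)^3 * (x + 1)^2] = 5*x^4 - 16*x^3 + 3*x^2 + 20*x - 4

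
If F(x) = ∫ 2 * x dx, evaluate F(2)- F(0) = 4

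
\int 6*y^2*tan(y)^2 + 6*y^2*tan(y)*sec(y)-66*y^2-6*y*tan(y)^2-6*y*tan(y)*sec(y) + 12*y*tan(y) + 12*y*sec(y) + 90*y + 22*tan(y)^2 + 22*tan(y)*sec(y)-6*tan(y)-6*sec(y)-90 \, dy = (6*y^2 - 6*y + 22)*(-4*y + tan(y) + sec(y) + 4) + C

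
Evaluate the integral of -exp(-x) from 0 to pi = -1 + exp(-pi)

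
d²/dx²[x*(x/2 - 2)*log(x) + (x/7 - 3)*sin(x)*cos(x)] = (-4*x^2*sin(2*x) + 14*x*log(x) + 84*x*sin(2*x) + 4*x*cos(2*x) + 21*x - 28)/(14*x)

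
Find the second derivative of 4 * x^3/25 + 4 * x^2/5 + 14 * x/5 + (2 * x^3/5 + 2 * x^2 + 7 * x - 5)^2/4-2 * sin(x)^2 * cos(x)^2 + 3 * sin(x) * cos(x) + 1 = 6*x^4/5 + 8*x^3 + 144*x^2/5 + 924*x/25 - 8*(1 - cos(2*x))^2 - 6*sin(2*x) - 16*cos(2*x) + 281/10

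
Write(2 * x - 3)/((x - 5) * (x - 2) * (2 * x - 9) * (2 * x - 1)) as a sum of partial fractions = 1/(27*(2*x - 1)) - 3/(5*(2*x - 9)) + 1/(45*(x - 2)) + 7/(27*(x - 5))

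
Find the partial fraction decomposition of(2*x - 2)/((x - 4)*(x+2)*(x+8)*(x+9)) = 20/(91*(x + 9)) - 1/(4*(x + 8)) + 1/(42*(x + 2)) + 1/(156*(x - 4))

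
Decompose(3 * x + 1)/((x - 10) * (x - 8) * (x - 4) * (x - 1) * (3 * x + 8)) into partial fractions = -567/(267520*(3*x + 8)) - 4/(2079*(x - 1)) + 13/(1440*(x - 4)) - 25/(1792*(x - 8)) + 31/(4104*(x - 10))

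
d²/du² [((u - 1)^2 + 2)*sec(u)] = (-u^2 + 2*u^2/cos(u)^2 + 4*u*sin(u)/cos(u) + 2*u - 4*u/cos(u)^2 - 4*sin(u)/cos(u) - 1 + 6/cos(u)^2)/cos(u)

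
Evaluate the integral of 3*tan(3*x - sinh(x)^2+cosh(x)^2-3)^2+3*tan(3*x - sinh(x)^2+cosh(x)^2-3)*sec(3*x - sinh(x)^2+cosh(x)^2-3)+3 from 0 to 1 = tan(2) - tan(-cosh(1)^2 + sinh(1)^2) + sec(-cosh(1)^2 + sinh(1)^2) - sec(2)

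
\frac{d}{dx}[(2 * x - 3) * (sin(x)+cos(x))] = -2*x*sin(x) + 2*x*cos(x) + 5*sin(x) - cos(x)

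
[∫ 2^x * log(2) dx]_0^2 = 3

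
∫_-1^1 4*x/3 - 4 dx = -8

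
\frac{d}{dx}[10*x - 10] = 10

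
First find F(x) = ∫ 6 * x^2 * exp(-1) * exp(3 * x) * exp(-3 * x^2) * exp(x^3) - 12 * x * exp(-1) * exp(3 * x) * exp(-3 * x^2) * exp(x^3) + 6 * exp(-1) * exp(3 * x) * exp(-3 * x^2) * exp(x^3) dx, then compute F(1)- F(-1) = 2 - 2*exp(-8)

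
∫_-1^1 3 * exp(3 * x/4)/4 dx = -exp(-3/4) + exp(3/4)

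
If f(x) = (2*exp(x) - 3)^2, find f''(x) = 16*exp(2*x) - 12*exp(x)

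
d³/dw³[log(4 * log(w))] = (2*log(w)^2 + 3*log(w) + 2)/(w^3*log(w)^3)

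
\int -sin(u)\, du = cos(u) + C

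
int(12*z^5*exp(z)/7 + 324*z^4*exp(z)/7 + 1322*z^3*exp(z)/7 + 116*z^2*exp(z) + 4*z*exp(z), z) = 2*z^2*(z + 1)*(6*z^2 + 126*z + 7)*exp(z)/7 + C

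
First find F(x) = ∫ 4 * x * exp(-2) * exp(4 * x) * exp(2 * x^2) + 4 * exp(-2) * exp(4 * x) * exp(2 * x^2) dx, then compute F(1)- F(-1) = -exp(-4) + exp(4)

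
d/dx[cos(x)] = -sin(x)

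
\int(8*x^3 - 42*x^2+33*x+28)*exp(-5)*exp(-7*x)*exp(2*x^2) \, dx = (2*x^2 - 7*x - 5)*exp(2*x^2 - 7*x - 5) + C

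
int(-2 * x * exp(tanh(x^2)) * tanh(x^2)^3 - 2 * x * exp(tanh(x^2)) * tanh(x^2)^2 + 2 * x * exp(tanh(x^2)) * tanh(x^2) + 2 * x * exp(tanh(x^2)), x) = exp(tanh(x^2))*tanh(x^2) + C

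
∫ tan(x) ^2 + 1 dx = tan(x) + C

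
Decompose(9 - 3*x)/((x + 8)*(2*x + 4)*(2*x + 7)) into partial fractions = -13/(9*(2*x + 7)) + 11/(36*(x + 8)) + 5/(12*(x + 2))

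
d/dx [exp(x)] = exp(x)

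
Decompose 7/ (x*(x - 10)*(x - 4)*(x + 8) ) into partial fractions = -7/(1728*(x + 8)) - 7/(288*(x - 4)) + 7/(1080*(x - 10)) + 7/(320*x)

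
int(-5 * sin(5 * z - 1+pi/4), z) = cos(5*z - 1 + pi/4) + C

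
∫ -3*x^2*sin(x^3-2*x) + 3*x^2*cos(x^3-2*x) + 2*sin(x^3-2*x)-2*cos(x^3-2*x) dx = sin(x*(x^2 - 2)) + cos(x*(x^2 - 2)) + C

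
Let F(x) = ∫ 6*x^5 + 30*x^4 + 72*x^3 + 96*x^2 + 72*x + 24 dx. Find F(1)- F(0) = 117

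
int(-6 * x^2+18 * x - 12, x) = -2*x^3 + 9*x^2 - 12*x + C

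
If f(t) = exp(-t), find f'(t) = -exp(-t)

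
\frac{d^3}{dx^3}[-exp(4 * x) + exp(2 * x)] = -64*exp(4*x) + 8*exp(2*x)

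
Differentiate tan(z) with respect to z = cos(z)^(-2)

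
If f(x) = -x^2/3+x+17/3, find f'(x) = 1 - 2*x/3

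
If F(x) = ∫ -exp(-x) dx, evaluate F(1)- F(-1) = -E + exp(-1)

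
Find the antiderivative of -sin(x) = cos(x) + C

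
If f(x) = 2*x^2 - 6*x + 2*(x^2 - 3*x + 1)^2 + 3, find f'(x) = 8*x^3 - 36*x^2 + 48*x - 18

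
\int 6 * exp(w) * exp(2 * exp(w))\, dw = 3*exp(2*exp(w)) + C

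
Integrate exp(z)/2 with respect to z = exp(z)/2 + C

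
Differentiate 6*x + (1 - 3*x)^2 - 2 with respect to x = 18*x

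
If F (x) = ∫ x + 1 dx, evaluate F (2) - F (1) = 5/2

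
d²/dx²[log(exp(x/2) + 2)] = exp(x/2)/(8*exp(x/2) + 2*exp(x) + 8)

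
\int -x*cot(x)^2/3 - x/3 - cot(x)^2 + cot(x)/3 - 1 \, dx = (x/3 + 1)*cot(x) + C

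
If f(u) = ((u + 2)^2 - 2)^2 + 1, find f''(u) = 12*u^2 + 48*u + 40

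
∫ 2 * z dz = z^2 + C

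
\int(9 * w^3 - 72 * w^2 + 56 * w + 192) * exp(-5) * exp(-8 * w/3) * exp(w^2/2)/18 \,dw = (3*w^2 - 16*w - 30)*exp(w^2/2 - 8*w/3 - 5)/6 + C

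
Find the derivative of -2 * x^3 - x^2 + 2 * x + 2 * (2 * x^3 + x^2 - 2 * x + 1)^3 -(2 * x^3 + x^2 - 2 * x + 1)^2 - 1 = 144*x^8 + 192*x^7 - 252*x^6 - 156*x^5 + 280*x^4 - 44*x^3 - 90*x^2 + 46*x - 6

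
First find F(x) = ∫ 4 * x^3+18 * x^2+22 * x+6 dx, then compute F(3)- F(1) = 336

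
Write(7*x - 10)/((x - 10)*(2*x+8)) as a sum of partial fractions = 19/(14*(x + 4)) + 15/(7*(x - 10))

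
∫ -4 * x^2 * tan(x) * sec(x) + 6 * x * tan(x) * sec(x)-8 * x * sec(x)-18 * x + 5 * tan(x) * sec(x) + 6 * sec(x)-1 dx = -9*x^2 - x + (-4*x^2 + 6*x + 5)*sec(x) + C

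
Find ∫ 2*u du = u^2 + C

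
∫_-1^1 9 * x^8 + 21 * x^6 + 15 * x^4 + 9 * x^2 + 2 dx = 24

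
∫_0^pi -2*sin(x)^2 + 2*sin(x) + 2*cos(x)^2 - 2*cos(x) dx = 4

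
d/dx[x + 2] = 1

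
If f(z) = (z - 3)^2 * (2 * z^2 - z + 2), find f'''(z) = 48*z - 78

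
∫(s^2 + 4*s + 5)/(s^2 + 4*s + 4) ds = (s*(s + 2) - 1)/(s + 2) + C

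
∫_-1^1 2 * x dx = 0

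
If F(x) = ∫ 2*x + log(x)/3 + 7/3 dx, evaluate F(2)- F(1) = 2*log(2)/3 + 5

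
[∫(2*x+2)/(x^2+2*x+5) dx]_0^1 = -log(5) + log(8)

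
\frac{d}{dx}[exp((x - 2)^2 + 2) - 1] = 2*x*exp(x^2 - 4*x + 6) - 4*exp(x^2 - 4*x + 6)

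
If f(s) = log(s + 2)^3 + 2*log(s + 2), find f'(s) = (3*log(s + 2)^2 + 2)/(s + 2)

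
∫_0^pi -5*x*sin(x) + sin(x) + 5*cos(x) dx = 2 - 5*pi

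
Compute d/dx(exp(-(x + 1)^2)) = (-2*x - 2)*exp(-x^2 - 2*x - 1)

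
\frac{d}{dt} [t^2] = 2*t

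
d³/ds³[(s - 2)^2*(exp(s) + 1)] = s^2*exp(s) + 2*s*exp(s) - 2*exp(s)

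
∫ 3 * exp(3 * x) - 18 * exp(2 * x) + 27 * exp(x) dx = (exp(x) - 3)^3 + C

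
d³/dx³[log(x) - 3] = 2/x^3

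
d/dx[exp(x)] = exp(x)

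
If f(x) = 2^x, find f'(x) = 2^x*log(2)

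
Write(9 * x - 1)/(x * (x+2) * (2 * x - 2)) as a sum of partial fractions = -19/(12*(x + 2)) + 4/(3*(x - 1)) + 1/(4*x)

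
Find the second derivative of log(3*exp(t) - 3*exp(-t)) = -4*exp(2*t)/(exp(4*t) - 2*exp(2*t) + 1)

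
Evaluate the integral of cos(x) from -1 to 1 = 2*sin(1)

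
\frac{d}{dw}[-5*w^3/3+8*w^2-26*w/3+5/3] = -5*w^2 + 16*w - 26/3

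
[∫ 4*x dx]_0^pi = 2*pi^2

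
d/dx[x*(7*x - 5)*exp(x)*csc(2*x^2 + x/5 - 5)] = (-28*x^3*cos(2*x^2 + x/5 - 5)/sin(2*x^2 + x/5 - 5) + 7*x^2 + 93*x^2*cos(2*x^2 + x/5 - 5)/(5*sin(2*x^2 + x/5 - 5)) + 9*x + x*cos(2*x^2 + x/5 - 5)/sin(2*x^2 + x/5 - 5) - 5)*exp(x)/sin(2*x^2 + x/5 - 5)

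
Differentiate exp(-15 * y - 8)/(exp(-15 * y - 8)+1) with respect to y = -15*exp(15*y + 8)/(exp(16)*exp(30*y) + 2*exp(8)*exp(15*y) + 1)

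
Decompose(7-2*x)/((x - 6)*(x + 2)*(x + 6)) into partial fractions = 19/(48*(x + 6)) - 11/(32*(x + 2)) - 5/(96*(x - 6))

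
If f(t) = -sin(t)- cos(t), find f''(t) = sin(t) + cos(t)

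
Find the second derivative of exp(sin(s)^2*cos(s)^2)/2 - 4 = (-6*sin(s)^8 + 10*sin(s)^6 + 4*sin(s)^4 + 2*sin(s)^2*cos(s)^6 - 8*sin(s)^2 + 1)*exp(sin(s)^2)*exp(-sin(s)^4)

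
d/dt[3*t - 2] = 3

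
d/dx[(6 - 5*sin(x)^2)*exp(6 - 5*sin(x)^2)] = -5*(18*sin(2*x) + 5*sin(4*x))*exp(6 - 5*sin(x)^2)/4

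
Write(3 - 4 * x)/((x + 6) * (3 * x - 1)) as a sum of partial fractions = 5/(19*(3*x - 1)) - 27/(19*(x + 6))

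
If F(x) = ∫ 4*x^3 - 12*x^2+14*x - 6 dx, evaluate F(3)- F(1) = 20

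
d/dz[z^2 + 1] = 2*z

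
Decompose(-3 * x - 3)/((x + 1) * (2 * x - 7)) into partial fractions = -3/(2*x - 7)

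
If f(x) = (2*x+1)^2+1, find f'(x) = 8*x + 4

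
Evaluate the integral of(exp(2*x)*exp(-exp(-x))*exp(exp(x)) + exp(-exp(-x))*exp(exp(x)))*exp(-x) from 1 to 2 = -exp(E - exp(-1)) + exp(-exp(-2) + exp(2))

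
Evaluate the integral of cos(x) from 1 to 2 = -sin(1) + sin(2)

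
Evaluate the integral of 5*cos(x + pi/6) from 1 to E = -5*sin(pi/6 + 1) + 5*sin(pi/6 + E)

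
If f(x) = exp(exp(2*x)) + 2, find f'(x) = 2*exp(2*x + exp(2*x))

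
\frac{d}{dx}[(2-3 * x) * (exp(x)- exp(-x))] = (-3*x*exp(2*x) - 3*x - exp(2*x) + 5)*exp(-x)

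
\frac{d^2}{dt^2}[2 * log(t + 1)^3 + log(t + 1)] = (-6*log(t + 1)^2 + 12*log(t + 1) - 1)/(t^2 + 2*t + 1)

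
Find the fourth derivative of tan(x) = 24*tan(x)^5 + 40*tan(x)^3 + 16*tan(x)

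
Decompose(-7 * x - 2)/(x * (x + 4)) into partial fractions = -13/(2*(x + 4)) - 1/(2*x)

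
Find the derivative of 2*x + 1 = 2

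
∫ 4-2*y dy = -y^2 + 4*y + C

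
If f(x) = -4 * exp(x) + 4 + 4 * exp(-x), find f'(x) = (-4*exp(2*x) - 4)*exp(-x)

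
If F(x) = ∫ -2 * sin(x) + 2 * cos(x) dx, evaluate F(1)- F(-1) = 4*sin(1)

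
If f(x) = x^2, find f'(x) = 2*x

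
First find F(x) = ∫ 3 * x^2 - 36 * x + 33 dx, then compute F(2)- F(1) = -14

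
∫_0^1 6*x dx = 3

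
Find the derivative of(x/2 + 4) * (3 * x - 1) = 3*x + 23/2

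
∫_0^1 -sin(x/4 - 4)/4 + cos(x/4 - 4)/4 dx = cos(15/4) + sin(4) - sin(15/4) - cos(4)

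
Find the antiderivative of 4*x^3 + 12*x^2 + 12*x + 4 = x^4 + 4*x^3 + 6*x^2 + 4*x + C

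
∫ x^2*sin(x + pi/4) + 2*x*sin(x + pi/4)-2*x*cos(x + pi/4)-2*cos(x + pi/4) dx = -x*(x + 2)*cos(x + pi/4) + C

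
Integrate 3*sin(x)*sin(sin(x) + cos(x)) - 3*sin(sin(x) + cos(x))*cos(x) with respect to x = 3*cos(sqrt(2)*sin(x + pi/4)) + C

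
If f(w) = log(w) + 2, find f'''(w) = 2/w^3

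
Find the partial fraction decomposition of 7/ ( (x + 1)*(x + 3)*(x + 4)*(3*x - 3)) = -7/(45*(x + 4)) + 7/(24*(x + 3)) - 7/(36*(x + 1)) + 7/(120*(x - 1))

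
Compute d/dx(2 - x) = -1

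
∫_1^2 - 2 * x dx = -3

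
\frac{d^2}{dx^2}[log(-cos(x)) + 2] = -1/cos(x)^2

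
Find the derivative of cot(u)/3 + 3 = -1/(3*sin(u)^2)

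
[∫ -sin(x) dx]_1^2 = -cos(1) + cos(2)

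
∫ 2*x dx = x^2 + C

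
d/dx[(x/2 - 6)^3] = 3*x^2/8 - 9*x + 54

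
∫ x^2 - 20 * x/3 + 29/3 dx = x^3/3 - 10*x^2/3 + 29*x/3 + C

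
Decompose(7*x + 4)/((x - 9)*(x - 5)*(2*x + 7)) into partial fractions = -82/(425*(2*x + 7)) - 39/(68*(x - 5)) + 67/(100*(x - 9))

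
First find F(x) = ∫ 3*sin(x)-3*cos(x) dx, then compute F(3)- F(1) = 3*sqrt(2)*(-sin(pi/4 + 3) + sin(pi/4 + 1))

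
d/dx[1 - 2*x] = -2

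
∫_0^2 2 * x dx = 4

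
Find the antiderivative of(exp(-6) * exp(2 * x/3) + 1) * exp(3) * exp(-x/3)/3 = 2*sinh(x/3 - 3) + C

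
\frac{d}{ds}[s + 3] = 1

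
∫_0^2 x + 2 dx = 6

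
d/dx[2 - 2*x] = -2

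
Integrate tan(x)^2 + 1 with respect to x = tan(x) + C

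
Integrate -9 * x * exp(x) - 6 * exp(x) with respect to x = (3 - 9*x)*exp(x) + C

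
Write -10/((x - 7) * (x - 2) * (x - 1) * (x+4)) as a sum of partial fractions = 1/(33*(x + 4)) - 1/(3*(x - 1)) + 1/(3*(x - 2)) - 1/(33*(x - 7))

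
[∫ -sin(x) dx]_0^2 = -1 + cos(2)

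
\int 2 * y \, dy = y^2 + C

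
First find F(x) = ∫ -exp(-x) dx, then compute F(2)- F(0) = -1 + exp(-2)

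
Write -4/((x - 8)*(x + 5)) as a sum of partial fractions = 4/(13*(x + 5)) - 4/(13*(x - 8))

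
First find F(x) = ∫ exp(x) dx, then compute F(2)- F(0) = -1 + exp(2)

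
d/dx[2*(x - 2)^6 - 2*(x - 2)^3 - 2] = 12*x^5 - 120*x^4 + 480*x^3 - 966*x^2 + 984*x - 408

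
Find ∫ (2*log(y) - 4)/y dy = (log(y) - 2)^2 + C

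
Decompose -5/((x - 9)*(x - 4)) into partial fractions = 1/(x - 4) - 1/(x - 9)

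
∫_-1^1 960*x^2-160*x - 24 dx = 592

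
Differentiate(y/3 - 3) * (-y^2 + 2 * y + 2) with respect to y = -y^2 + 22*y/3 - 16/3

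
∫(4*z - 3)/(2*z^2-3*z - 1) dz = log(6*z^2 - 9*z - 3) + C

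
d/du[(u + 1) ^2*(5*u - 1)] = 15*u^2 + 18*u + 3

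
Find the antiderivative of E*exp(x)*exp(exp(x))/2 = exp(exp(x) + 1)/2 + C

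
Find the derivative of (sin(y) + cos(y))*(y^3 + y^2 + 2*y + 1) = sqrt(2)*y^3*cos(y + pi/4) + 2*y^2*sin(y) + 4*y^2*cos(y) + 4*y*cos(y) + sin(y) + 3*cos(y)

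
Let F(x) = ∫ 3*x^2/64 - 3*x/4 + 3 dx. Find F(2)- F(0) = 37/8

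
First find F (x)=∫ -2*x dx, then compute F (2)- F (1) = -3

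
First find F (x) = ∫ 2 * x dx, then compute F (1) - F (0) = 1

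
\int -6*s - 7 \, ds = -3*s^2 - 7*s + C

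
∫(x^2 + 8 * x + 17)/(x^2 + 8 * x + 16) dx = (x*(x + 4) - 1)/(x + 4) + C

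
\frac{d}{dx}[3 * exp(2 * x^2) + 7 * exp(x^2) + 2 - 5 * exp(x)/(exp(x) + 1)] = (12*x*exp(2*x^2) + 14*x*exp(x^2) + 28*x*exp(x^2 + x) + 14*x*exp(x^2 + 2*x) + 24*x*exp(2*x^2 + x) + 12*x*exp(2*x^2 + 2*x) - 5*exp(x))/(exp(2*x) + 2*exp(x) + 1)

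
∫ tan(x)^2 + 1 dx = tan(x) + C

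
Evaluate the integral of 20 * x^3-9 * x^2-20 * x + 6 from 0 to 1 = -2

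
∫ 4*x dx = 2*x^2 + C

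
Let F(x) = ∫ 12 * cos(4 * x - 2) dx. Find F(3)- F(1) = -3*sin(2) + 3*sin(10)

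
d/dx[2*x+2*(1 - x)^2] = 4*x - 2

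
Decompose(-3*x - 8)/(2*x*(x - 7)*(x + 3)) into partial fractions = 1/(60*(x + 3)) - 29/(140*(x - 7)) + 4/(21*x)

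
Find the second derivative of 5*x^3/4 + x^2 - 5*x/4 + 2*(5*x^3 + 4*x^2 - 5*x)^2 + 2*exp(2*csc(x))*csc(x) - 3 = 1500*x^4 + 1600*x^3 - 816*x^2 - 945*x/2 - 2*exp(2/sin(x))/sin(x) - 12*exp(2/sin(x))/sin(x)^2 - 4*exp(2/sin(x))/sin(x)^3 + 16*exp(2/sin(x))/sin(x)^4 + 8*exp(2/sin(x))/sin(x)^5 + 102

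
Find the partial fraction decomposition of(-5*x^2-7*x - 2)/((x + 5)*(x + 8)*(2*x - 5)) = -29/(45*(2*x - 5)) - 38/(9*(x + 8)) + 92/(45*(x + 5))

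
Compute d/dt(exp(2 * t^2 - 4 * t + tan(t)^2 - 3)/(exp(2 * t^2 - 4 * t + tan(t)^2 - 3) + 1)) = 2*(2*t + sin(t)/cos(t)^3 - 2)*exp(3)*exp(4*t)*exp(2*t^2)*exp(-1 + cos(t)^(-2))/(exp(3)*exp(4*t) + exp(2*t^2)*exp(tan(t)^2))^2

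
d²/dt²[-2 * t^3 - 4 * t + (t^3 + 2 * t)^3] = 72*t^7 + 252*t^5 + 240*t^3 + 36*t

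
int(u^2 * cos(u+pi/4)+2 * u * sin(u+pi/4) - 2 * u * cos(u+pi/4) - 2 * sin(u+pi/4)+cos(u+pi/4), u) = (u - 1)^2*sin(u + pi/4) + C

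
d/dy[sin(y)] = cos(y)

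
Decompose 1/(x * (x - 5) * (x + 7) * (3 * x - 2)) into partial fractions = -27/(598*(3*x - 2)) - 1/(1932*(x + 7)) + 1/(780*(x - 5)) + 1/(70*x)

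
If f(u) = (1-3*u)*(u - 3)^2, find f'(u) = -9*u^2 + 38*u - 33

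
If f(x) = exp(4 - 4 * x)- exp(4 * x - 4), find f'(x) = (-4*exp(8*x - 8) - 4)*exp(4 - 4*x)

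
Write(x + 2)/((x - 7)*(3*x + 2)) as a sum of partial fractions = -4/(23*(3*x + 2)) + 9/(23*(x - 7))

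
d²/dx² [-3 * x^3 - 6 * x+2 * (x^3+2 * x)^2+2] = 60*x^4 + 96*x^2 - 18*x + 16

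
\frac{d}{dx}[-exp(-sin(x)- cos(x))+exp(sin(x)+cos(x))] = sqrt(2)*(exp(2*sin(x))*exp(2*cos(x)) + 1)*exp(-sqrt(2)*sin(x + pi/4))*cos(x + pi/4)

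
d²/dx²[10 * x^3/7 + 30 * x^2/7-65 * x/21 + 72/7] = 60*x/7 + 60/7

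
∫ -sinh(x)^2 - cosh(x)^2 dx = -sinh(2*x)/2 + C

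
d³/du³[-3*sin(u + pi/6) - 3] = 3*cos(u + pi/6)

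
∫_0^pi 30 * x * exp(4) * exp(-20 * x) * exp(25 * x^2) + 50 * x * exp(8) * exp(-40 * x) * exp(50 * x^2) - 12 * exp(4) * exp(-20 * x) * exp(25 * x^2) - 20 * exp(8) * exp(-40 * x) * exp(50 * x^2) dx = -exp(8)/2 - 3*exp(4)/5 + 3*exp((-2 + 5*pi)^2)/5 + exp(2*(-2 + 5*pi)^2)/2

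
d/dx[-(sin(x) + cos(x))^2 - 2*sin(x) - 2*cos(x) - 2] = -2*cos(2*x) - 2*sqrt(2)*cos(x + pi/4)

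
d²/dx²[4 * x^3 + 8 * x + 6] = 24*x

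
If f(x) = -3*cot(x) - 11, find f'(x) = 3/sin(x)^2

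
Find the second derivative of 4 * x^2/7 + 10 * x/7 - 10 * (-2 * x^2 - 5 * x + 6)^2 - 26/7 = -480*x^2 - 1200*x - 132/7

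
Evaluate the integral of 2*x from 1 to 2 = 3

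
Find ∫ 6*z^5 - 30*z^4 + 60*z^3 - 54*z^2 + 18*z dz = z^6 - 6*z^5 + 15*z^4 - 18*z^3 + 9*z^2 + C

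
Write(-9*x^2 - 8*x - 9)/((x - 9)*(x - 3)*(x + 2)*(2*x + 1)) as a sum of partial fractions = -58/(399*(2*x + 1)) + 29/(165*(x + 2)) + 19/(35*(x - 3)) - 135/(209*(x - 9))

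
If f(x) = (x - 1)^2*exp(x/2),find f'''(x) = x^2*exp(x/2)/8 + 5*x*exp(x/2)/4 + 13*exp(x/2)/8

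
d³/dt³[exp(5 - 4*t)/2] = -32*exp(5 - 4*t)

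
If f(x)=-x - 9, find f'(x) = -1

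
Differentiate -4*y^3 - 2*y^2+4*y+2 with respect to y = -12*y^2 - 4*y + 4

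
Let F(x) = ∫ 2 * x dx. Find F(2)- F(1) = 3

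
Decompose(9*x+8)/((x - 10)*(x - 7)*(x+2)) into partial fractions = -5/(54*(x + 2)) - 71/(27*(x - 7)) + 49/(18*(x - 10))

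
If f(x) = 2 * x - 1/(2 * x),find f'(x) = (4*x^2 + 1)/(2*x^2)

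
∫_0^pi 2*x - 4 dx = -4 + (2 - pi)^2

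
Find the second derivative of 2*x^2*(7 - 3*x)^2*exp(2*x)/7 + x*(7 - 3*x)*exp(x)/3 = 72*x^4*exp(2*x)/7 - 48*x^3*exp(2*x)/7 - 400*x^2*exp(2*x)/7 - x^2*exp(x) + 40*x*exp(2*x) - 5*x*exp(x)/3 + 28*exp(2*x) + 8*exp(x)/3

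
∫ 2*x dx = x^2 + C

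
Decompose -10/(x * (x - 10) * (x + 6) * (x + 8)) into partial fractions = 5/(144*(x + 8)) - 5/(96*(x + 6)) - 1/(288*(x - 10)) + 1/(48*x)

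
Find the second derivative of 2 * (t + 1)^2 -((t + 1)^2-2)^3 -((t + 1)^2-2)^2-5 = -30*t^4 - 120*t^3 - 120*t^2 + 18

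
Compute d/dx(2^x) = 2^x*log(2)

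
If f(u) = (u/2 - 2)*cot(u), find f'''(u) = -3*u*cot(u)^4 - 4*u*cot(u)^2 - u + 12*cot(u)^4 + 3*cot(u)^3 + 16*cot(u)^2 + 3*cot(u) + 4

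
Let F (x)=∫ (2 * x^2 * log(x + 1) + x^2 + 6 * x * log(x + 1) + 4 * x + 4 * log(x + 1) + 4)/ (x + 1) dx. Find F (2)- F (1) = -9*log(2) + 16*log(3)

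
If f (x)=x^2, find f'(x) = 2*x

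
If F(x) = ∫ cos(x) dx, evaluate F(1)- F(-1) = 2*sin(1)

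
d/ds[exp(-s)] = -exp(-s)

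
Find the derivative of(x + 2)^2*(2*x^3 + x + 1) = 10*x^4 + 32*x^3 + 27*x^2 + 10*x + 8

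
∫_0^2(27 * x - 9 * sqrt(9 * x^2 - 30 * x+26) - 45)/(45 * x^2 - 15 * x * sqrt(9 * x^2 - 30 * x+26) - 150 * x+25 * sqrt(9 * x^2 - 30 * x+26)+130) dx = -3*log(5 + sqrt(26))/5 + 3*log(-1 + sqrt(2))/5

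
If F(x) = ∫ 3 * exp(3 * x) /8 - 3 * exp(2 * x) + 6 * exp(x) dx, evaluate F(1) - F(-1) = (-2 + E/2)^3 - (-2 + exp(-1)/2)^3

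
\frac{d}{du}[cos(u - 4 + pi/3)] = -sin(u - 4 + pi/3)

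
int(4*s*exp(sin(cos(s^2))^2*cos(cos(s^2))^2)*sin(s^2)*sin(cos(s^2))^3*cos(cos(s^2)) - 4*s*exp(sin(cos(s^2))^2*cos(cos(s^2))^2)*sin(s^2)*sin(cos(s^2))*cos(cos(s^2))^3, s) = exp((1 - cos(4*cos(s^2)))/8) + C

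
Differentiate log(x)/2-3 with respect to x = 1/(2*x)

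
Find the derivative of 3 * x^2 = 6*x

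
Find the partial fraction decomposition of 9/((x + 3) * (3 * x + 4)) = 27/(5*(3*x + 4)) - 9/(5*(x + 3))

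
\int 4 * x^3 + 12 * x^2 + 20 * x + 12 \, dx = x^4 + 4*x^3 + 10*x^2 + 12*x + C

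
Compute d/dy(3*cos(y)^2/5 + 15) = -3*sin(2*y)/5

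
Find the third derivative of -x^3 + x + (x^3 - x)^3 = 504*x^6 - 630*x^4 + 180*x^2 - 12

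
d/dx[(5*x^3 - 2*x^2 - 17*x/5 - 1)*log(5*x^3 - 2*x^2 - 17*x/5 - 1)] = 15*x^2*log(5*x^3 - 2*x^2 - 17*x/5 - 1) + 15*x^2 - 4*x*log(5*x^3 - 2*x^2 - 17*x/5 - 1) - 4*x - 17*log(5*x^3 - 2*x^2 - 17*x/5 - 1)/5 - 17/5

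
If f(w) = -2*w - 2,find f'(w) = -2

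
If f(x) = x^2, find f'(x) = 2*x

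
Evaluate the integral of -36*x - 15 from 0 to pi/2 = -88 + (-11 + 3*pi)*(-8 - 3*pi/2)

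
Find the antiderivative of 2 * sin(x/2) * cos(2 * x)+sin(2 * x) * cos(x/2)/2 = sin(x/2)*sin(2*x) + C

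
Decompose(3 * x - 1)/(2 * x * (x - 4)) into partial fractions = 11/(8*(x - 4)) + 1/(8*x)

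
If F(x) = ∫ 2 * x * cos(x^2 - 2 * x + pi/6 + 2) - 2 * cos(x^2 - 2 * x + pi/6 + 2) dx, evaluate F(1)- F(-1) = -sin(pi/6 + 5) + sin(pi/6 + 1)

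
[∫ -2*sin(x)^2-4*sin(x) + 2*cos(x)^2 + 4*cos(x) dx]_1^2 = -(cos(1) + sin(1) + 2)^2 + (cos(2) + sin(2) + 2)^2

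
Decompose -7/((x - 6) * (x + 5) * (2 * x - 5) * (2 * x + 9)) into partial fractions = -2/(21*(2*x + 9)) + 2/(105*(2*x - 5)) + 7/(165*(x + 5)) - 1/(231*(x - 6))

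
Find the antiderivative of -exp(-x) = exp(-x) + C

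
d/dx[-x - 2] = -1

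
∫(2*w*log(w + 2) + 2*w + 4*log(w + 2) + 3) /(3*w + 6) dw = (2*w + 3)*log(w + 2)/3 + C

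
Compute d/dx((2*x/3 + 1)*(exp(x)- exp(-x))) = (2*x*exp(2*x) + 2*x + 5*exp(2*x) + 1)*exp(-x)/3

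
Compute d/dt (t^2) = 2*t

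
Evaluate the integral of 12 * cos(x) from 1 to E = -12*sin(1) + 12*sin(E)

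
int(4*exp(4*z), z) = exp(4*z) + C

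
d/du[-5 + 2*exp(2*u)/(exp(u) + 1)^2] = 4*exp(2*u)/(exp(3*u) + 3*exp(2*u) + 3*exp(u) + 1)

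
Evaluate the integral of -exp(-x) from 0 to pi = -1 + exp(-pi)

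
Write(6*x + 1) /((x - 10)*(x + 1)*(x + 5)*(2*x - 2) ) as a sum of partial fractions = 29/(720*(x + 5)) - 5/(176*(x + 1)) - 7/(216*(x - 1)) + 61/(2970*(x - 10))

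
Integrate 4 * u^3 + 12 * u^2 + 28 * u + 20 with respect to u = u^4 + 4*u^3 + 14*u^2 + 20*u + C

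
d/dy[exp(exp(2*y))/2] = exp(2*y + exp(2*y))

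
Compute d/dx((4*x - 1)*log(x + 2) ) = (4*x*log(x + 2) + 4*x + 8*log(x + 2) - 1)/(x + 2)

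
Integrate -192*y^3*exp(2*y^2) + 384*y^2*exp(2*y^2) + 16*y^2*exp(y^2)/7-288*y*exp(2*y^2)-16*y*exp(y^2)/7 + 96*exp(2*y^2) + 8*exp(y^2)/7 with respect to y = 8*(y - 1)*(-42*(y - 1)*exp(y^2) + 1)*exp(y^2)/7 + C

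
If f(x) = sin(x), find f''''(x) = sin(x)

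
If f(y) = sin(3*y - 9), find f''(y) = -9*sin(3*y - 9)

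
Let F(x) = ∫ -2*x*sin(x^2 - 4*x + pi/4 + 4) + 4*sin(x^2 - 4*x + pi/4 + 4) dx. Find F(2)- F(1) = -cos(pi/4 + 1) + sqrt(2)/2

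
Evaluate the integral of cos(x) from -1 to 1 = 2*sin(1)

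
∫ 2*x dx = x^2 + C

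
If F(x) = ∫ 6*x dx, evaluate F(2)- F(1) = 9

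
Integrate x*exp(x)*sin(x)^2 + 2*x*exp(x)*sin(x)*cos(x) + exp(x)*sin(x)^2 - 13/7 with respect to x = x*(7*exp(x)*sin(x)^2 - 13)/7 + C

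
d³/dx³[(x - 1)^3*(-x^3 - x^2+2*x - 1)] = -120*x^3 + 120*x^2 + 48*x - 54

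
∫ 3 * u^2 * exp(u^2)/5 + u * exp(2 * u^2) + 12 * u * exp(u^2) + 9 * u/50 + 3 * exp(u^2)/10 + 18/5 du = 18*u/5 + (3*u + 5*exp(u^2))^2/100 + 6*exp(u^2) + C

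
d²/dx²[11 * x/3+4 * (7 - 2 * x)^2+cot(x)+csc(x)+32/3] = 32 - 1/sin(x) + 2*cos(x)/sin(x)^3 + 2/sin(x)^3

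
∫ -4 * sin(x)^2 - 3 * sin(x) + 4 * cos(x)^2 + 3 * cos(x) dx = 2*sin(2*x) + 3*sqrt(2)*sin(x + pi/4) + C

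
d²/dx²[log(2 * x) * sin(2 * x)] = (-4*x^2*log(x)*sin(2*x) - 4*x^2*log(2)*sin(2*x) + 4*x*cos(2*x) - sin(2*x))/x^2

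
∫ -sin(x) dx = cos(x) + C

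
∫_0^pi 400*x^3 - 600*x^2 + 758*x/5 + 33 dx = -121*pi^2/5 + 33*pi + 4*(-5*pi + 5*pi^2)^2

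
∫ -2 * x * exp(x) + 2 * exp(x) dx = 2*(2 - x)*exp(x) + C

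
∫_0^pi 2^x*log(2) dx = -1 + 2^pi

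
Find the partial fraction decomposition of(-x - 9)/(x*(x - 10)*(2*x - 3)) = 14/(17*(2*x - 3)) - 19/(170*(x - 10)) - 3/(10*x)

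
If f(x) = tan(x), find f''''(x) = 24*tan(x)^5 + 40*tan(x)^3 + 16*tan(x)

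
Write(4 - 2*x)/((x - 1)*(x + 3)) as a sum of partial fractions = -5/(2*(x + 3)) + 1/(2*(x - 1))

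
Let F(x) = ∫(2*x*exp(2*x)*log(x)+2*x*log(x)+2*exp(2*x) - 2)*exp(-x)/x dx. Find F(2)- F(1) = 2*(-exp(-2) + exp(2))*log(2)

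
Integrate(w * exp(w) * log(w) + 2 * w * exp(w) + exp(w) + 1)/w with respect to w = (exp(w) + 1)*(log(w) + 2) + C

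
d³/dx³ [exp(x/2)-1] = exp(x/2)/8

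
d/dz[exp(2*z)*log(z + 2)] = (2*z*exp(2*z)*log(z + 2) + 4*exp(2*z)*log(z + 2) + exp(2*z))/(z + 2)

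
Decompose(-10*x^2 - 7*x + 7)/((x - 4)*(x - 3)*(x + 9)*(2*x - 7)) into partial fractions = 224/(5*(2*x - 7)) + 37/(195*(x + 9)) - 26/(3*(x - 3)) - 181/(13*(x - 4))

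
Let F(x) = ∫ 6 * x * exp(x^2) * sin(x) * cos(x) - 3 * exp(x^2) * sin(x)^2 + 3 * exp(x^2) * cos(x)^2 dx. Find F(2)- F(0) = 3*exp(4)*sin(4)/2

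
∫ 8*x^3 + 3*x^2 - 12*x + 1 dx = 2*x^4 + x^3 - 6*x^2 + x + C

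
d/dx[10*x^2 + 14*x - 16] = 20*x + 14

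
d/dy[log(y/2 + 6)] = 1/(y + 12)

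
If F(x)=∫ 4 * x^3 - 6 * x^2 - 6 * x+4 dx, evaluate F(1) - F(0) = 0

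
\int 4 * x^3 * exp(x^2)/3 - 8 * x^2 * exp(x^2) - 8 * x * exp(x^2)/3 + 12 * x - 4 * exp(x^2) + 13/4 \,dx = 6*x^2 + 13*x/4 + 2*(x^2 - 6*x - 3)*exp(x^2)/3 + C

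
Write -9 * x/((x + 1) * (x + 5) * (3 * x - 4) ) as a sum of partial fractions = -108/(133*(3*x - 4)) + 45/(76*(x + 5)) - 9/(28*(x + 1))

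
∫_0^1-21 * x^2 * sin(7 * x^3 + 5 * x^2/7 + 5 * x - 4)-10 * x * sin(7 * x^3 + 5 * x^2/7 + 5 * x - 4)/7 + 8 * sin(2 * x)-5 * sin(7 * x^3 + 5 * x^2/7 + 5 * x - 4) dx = cos(61/7) - cos(4) - 4*cos(2) + 4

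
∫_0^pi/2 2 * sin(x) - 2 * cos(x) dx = 0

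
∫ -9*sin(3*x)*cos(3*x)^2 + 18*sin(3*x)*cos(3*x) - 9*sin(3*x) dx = (cos(3*x) - 1)^3 + C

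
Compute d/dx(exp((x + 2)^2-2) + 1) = 2*x*exp(x^2 + 4*x + 2) + 4*exp(x^2 + 4*x + 2)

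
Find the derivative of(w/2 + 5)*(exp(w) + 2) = w*exp(w)/2 + 11*exp(w)/2 + 1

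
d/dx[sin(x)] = cos(x)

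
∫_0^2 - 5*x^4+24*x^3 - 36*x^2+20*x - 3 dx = 2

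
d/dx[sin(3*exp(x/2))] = 3*exp(x/2)*cos(3*exp(x/2))/2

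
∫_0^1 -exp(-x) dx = -1 + exp(-1)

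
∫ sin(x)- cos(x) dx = -sqrt(2)*sin(x + pi/4) + C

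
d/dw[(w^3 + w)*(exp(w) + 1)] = w^3*exp(w) + 3*w^2*exp(w) + 3*w^2 + w*exp(w) + exp(w) + 1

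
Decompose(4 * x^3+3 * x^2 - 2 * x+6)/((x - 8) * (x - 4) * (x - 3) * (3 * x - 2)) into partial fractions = -97/(770*(3*x - 2)) + 27/(7*(x - 3)) - 151/(20*(x - 4)) + 223/(44*(x - 8))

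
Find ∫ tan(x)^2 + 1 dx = tan(x) + C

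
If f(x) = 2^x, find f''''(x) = 2^x*log(2)^4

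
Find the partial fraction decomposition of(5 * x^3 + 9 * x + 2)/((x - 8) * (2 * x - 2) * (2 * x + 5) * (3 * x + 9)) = -263/(294*(2*x + 5)) + 20/(33*(x + 3)) - 2/(147*(x - 1)) + 439/(1617*(x - 8))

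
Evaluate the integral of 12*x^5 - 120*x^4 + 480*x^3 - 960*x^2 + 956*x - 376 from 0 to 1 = -120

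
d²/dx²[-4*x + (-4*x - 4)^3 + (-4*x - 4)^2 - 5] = -384*x - 352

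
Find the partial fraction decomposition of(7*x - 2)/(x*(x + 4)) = 15/(2*(x + 4)) - 1/(2*x)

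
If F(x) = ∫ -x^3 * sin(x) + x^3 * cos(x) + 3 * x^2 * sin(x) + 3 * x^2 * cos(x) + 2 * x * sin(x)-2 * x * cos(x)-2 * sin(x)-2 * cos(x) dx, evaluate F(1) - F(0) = -sin(1) - cos(1)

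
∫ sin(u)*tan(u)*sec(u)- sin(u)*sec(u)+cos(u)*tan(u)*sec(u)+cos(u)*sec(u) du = tan(u) + C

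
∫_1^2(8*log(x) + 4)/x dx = -1 + (1 + 2*log(2))^2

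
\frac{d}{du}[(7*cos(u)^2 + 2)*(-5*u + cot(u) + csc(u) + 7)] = 35*u*sin(2*u) - 49*sin(2*u) - 7*cos(u) - 49*cos(2*u)/2 - 59/2 - 2/tan(u)^2 - 18*cos(u)/(1 - cos(2*u)) - 14/(1 - cos(2*u))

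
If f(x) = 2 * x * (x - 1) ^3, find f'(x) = 8*x^3 - 18*x^2 + 12*x - 2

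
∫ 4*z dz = 2*z^2 + C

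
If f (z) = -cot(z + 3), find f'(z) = sin(z + 3)^(-2)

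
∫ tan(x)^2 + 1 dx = tan(x) + C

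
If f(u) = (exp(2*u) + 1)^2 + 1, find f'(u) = 4*exp(4*u) + 4*exp(2*u)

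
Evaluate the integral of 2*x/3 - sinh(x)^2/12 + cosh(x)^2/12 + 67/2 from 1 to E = -407/12 + exp(2)/3 + 403*E/12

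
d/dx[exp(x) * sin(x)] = sqrt(2)*exp(x)*sin(x + pi/4)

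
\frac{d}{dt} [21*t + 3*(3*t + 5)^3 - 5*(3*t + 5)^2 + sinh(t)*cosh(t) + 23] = 243*t^2 + 720*t + cosh(2*t) + 546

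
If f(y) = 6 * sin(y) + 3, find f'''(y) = -6*cos(y)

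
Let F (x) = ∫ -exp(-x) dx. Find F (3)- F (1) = -exp(-1) + exp(-3)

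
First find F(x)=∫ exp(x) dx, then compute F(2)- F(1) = -E + exp(2)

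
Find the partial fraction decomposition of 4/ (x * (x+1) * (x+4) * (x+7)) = -2/(63*(x + 7)) + 1/(9*(x + 4)) - 2/(9*(x + 1)) + 1/(7*x)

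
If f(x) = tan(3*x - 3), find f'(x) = 3*tan(3*x - 3)^2 + 3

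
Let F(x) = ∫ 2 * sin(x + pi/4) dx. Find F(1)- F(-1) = 2*sqrt(2)*sin(1)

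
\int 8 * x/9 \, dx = 4*x^2/9 + C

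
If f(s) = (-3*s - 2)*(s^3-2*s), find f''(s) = -36*s^2 - 12*s + 12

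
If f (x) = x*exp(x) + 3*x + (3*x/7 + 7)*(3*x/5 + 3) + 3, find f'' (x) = x*exp(x) + 2*exp(x) + 18/35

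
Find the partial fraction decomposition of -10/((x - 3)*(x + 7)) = 1/(x + 7) - 1/(x - 3)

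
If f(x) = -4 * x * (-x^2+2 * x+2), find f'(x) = 12*x^2 - 16*x - 8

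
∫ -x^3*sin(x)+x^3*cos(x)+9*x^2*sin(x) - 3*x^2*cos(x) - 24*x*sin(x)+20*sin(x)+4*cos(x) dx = sqrt(2)*(x - 2)^3*sin(x + pi/4) + C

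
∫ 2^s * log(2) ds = 2^s + C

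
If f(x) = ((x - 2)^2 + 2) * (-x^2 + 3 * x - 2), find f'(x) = -4*x^3 + 21*x^2 - 40*x + 26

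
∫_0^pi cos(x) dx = 0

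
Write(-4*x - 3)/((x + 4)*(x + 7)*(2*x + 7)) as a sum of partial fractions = 44/(7*(2*x + 7)) + 25/(21*(x + 7)) - 13/(3*(x + 4))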